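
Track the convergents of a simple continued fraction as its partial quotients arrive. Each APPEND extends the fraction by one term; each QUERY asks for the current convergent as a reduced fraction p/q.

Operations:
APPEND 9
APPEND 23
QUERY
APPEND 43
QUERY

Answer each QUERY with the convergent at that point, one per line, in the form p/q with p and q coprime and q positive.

APPEND 9: p_0 = 9·1 + 0 = 9, q_0 = 9·0 + 1 = 1 → 9/1
APPEND 23: p_1 = 23·9 + 1 = 208, q_1 = 23·1 + 0 = 23 → 208/23
APPEND 43: p_2 = 43·208 + 9 = 8953, q_2 = 43·23 + 1 = 990 → 8953/990

208/23
8953/990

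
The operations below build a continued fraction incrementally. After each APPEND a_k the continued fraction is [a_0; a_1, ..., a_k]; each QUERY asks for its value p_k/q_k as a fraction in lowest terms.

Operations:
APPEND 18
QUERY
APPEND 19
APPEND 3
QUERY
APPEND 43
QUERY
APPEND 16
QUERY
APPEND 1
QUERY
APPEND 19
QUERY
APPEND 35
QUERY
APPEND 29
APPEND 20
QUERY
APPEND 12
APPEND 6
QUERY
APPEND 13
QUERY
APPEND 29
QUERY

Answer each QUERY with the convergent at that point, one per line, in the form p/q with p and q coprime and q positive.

APPEND 18: p_0 = 18·1 + 0 = 18, q_0 = 18·0 + 1 = 1 → 18/1
APPEND 19: p_1 = 19·18 + 1 = 343, q_1 = 19·1 + 0 = 19 → 343/19
APPEND 3: p_2 = 3·343 + 18 = 1047, q_2 = 3·19 + 1 = 58 → 1047/58
APPEND 43: p_3 = 43·1047 + 343 = 45364, q_3 = 43·58 + 19 = 2513 → 45364/2513
APPEND 16: p_4 = 16·45364 + 1047 = 726871, q_4 = 16·2513 + 58 = 40266 → 726871/40266
APPEND 1: p_5 = 1·726871 + 45364 = 772235, q_5 = 1·40266 + 2513 = 42779 → 772235/42779
APPEND 19: p_6 = 19·772235 + 726871 = 15399336, q_6 = 19·42779 + 40266 = 853067 → 15399336/853067
APPEND 35: p_7 = 35·15399336 + 772235 = 539748995, q_7 = 35·853067 + 42779 = 29900124 → 539748995/29900124
APPEND 29: p_8 = 29·539748995 + 15399336 = 15668120191, q_8 = 29·29900124 + 853067 = 867956663 → 15668120191/867956663
APPEND 20: p_9 = 20·15668120191 + 539748995 = 313902152815, q_9 = 20·867956663 + 29900124 = 17389033384 → 313902152815/17389033384
APPEND 12: p_10 = 12·313902152815 + 15668120191 = 3782493953971, q_10 = 12·17389033384 + 867956663 = 209536357271 → 3782493953971/209536357271
APPEND 6: p_11 = 6·3782493953971 + 313902152815 = 23008865876641, q_11 = 6·209536357271 + 17389033384 = 1274607177010 → 23008865876641/1274607177010
APPEND 13: p_12 = 13·23008865876641 + 3782493953971 = 302897750350304, q_12 = 13·1274607177010 + 209536357271 = 16779429658401 → 302897750350304/16779429658401
APPEND 29: p_13 = 29·302897750350304 + 23008865876641 = 8807043626035457, q_13 = 29·16779429658401 + 1274607177010 = 487878067270639 → 8807043626035457/487878067270639

18/1
1047/58
45364/2513
726871/40266
772235/42779
15399336/853067
539748995/29900124
313902152815/17389033384
23008865876641/1274607177010
302897750350304/16779429658401
8807043626035457/487878067270639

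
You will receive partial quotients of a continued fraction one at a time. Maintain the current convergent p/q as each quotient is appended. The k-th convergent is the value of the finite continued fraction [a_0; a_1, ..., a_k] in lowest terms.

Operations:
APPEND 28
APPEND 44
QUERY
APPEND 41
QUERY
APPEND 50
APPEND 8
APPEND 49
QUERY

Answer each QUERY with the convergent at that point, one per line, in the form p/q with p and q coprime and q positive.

APPEND 28: p_0 = 28·1 + 0 = 28, q_0 = 28·0 + 1 = 1 → 28/1
APPEND 44: p_1 = 44·28 + 1 = 1233, q_1 = 44·1 + 0 = 44 → 1233/44
APPEND 41: p_2 = 41·1233 + 28 = 50581, q_2 = 41·44 + 1 = 1805 → 50581/1805
APPEND 50: p_3 = 50·50581 + 1233 = 2530283, q_3 = 50·1805 + 44 = 90294 → 2530283/90294
APPEND 8: p_4 = 8·2530283 + 50581 = 20292845, q_4 = 8·90294 + 1805 = 724157 → 20292845/724157
APPEND 49: p_5 = 49·20292845 + 2530283 = 996879688, q_5 = 49·724157 + 90294 = 35573987 → 996879688/35573987

1233/44
50581/1805
996879688/35573987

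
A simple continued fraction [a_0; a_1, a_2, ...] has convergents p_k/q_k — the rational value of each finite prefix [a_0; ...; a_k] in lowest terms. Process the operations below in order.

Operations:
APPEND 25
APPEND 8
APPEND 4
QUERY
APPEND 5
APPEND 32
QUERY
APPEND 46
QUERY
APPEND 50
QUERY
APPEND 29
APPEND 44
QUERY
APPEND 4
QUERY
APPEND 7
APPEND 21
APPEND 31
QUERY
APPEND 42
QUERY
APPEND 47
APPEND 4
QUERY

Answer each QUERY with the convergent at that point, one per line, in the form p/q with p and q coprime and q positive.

APPEND 25: p_0 = 25·1 + 0 = 25, q_0 = 25·0 + 1 = 1 → 25/1
APPEND 8: p_1 = 8·25 + 1 = 201, q_1 = 8·1 + 0 = 8 → 201/8
APPEND 4: p_2 = 4·201 + 25 = 829, q_2 = 4·8 + 1 = 33 → 829/33
APPEND 5: p_3 = 5·829 + 201 = 4346, q_3 = 5·33 + 8 = 173 → 4346/173
APPEND 32: p_4 = 32·4346 + 829 = 139901, q_4 = 32·173 + 33 = 5569 → 139901/5569
APPEND 46: p_5 = 46·139901 + 4346 = 6439792, q_5 = 46·5569 + 173 = 256347 → 6439792/256347
APPEND 50: p_6 = 50·6439792 + 139901 = 322129501, q_6 = 50·256347 + 5569 = 12822919 → 322129501/12822919
APPEND 29: p_7 = 29·322129501 + 6439792 = 9348195321, q_7 = 29·12822919 + 256347 = 372120998 → 9348195321/372120998
APPEND 44: p_8 = 44·9348195321 + 322129501 = 411642723625, q_8 = 44·372120998 + 12822919 = 16386146831 → 411642723625/16386146831
APPEND 4: p_9 = 4·411642723625 + 9348195321 = 1655919089821, q_9 = 4·16386146831 + 372120998 = 65916708322 → 1655919089821/65916708322
APPEND 7: p_10 = 7·1655919089821 + 411642723625 = 12003076352372, q_10 = 7·65916708322 + 16386146831 = 477803105085 → 12003076352372/477803105085
APPEND 21: p_11 = 21·12003076352372 + 1655919089821 = 253720522489633, q_11 = 21·477803105085 + 65916708322 = 10099781915107 → 253720522489633/10099781915107
APPEND 31: p_12 = 31·253720522489633 + 12003076352372 = 7877339273530995, q_12 = 31·10099781915107 + 477803105085 = 313571042473402 → 7877339273530995/313571042473402
APPEND 42: p_13 = 42·7877339273530995 + 253720522489633 = 331101970010791423, q_13 = 42·313571042473402 + 10099781915107 = 13180083565797991 → 331101970010791423/13180083565797991
APPEND 47: p_14 = 47·331101970010791423 + 7877339273530995 = 15569669929780727876, q_14 = 47·13180083565797991 + 313571042473402 = 619777498634978979 → 15569669929780727876/619777498634978979
APPEND 4: p_15 = 4·15569669929780727876 + 331101970010791423 = 62609781689133702927, q_15 = 4·619777498634978979 + 13180083565797991 = 2492290078105713907 → 62609781689133702927/2492290078105713907

829/33
139901/5569
6439792/256347
322129501/12822919
411642723625/16386146831
1655919089821/65916708322
7877339273530995/313571042473402
331101970010791423/13180083565797991
62609781689133702927/2492290078105713907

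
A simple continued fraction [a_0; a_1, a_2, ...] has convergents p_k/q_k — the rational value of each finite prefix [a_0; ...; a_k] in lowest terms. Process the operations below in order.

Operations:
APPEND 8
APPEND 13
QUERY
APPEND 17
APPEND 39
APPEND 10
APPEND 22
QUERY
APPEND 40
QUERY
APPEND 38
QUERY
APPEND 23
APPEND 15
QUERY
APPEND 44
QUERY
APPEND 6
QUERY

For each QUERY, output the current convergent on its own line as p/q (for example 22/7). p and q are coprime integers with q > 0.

APPEND 8: p_0 = 8·1 + 0 = 8, q_0 = 8·0 + 1 = 1 → 8/1
APPEND 13: p_1 = 13·8 + 1 = 105, q_1 = 13·1 + 0 = 13 → 105/13
APPEND 17: p_2 = 17·105 + 8 = 1793, q_2 = 17·13 + 1 = 222 → 1793/222
APPEND 39: p_3 = 39·1793 + 105 = 70032, q_3 = 39·222 + 13 = 8671 → 70032/8671
APPEND 10: p_4 = 10·70032 + 1793 = 702113, q_4 = 10·8671 + 222 = 86932 → 702113/86932
APPEND 22: p_5 = 22·702113 + 70032 = 15516518, q_5 = 22·86932 + 8671 = 1921175 → 15516518/1921175
APPEND 40: p_6 = 40·15516518 + 702113 = 621362833, q_6 = 40·1921175 + 86932 = 76933932 → 621362833/76933932
APPEND 38: p_7 = 38·621362833 + 15516518 = 23627304172, q_7 = 38·76933932 + 1921175 = 2925410591 → 23627304172/2925410591
APPEND 23: p_8 = 23·23627304172 + 621362833 = 544049358789, q_8 = 23·2925410591 + 76933932 = 67361377525 → 544049358789/67361377525
APPEND 15: p_9 = 15·544049358789 + 23627304172 = 8184367686007, q_9 = 15·67361377525 + 2925410591 = 1013346073466 → 8184367686007/1013346073466
APPEND 44: p_10 = 44·8184367686007 + 544049358789 = 360656227543097, q_10 = 44·1013346073466 + 67361377525 = 44654588610029 → 360656227543097/44654588610029
APPEND 6: p_11 = 6·360656227543097 + 8184367686007 = 2172121732944589, q_11 = 6·44654588610029 + 1013346073466 = 268940877733640 → 2172121732944589/268940877733640

105/13
15516518/1921175
621362833/76933932
23627304172/2925410591
8184367686007/1013346073466
360656227543097/44654588610029
2172121732944589/268940877733640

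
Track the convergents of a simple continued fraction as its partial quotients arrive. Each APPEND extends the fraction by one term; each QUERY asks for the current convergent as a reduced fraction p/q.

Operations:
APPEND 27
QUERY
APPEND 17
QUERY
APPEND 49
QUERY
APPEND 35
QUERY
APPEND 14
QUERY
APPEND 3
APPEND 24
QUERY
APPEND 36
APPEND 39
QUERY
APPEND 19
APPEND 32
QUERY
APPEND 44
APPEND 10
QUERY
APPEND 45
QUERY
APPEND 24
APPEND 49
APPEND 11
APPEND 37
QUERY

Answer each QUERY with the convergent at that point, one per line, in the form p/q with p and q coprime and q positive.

APPEND 27: p_0 = 27·1 + 0 = 27, q_0 = 27·0 + 1 = 1 → 27/1
APPEND 17: p_1 = 17·27 + 1 = 460, q_1 = 17·1 + 0 = 17 → 460/17
APPEND 49: p_2 = 49·460 + 27 = 22567, q_2 = 49·17 + 1 = 834 → 22567/834
APPEND 35: p_3 = 35·22567 + 460 = 790305, q_3 = 35·834 + 17 = 29207 → 790305/29207
APPEND 14: p_4 = 14·790305 + 22567 = 11086837, q_4 = 14·29207 + 834 = 409732 → 11086837/409732
APPEND 3: p_5 = 3·11086837 + 790305 = 34050816, q_5 = 3·409732 + 29207 = 1258403 → 34050816/1258403
APPEND 24: p_6 = 24·34050816 + 11086837 = 828306421, q_6 = 24·1258403 + 409732 = 30611404 → 828306421/30611404
APPEND 36: p_7 = 36·828306421 + 34050816 = 29853081972, q_7 = 36·30611404 + 1258403 = 1103268947 → 29853081972/1103268947
APPEND 39: p_8 = 39·29853081972 + 828306421 = 1165098503329, q_8 = 39·1103268947 + 30611404 = 43058100337 → 1165098503329/43058100337
APPEND 19: p_9 = 19·1165098503329 + 29853081972 = 22166724645223, q_9 = 19·43058100337 + 1103268947 = 819207175350 → 22166724645223/819207175350
APPEND 32: p_10 = 32·22166724645223 + 1165098503329 = 710500287150465, q_10 = 32·819207175350 + 43058100337 = 26257687711537 → 710500287150465/26257687711537
APPEND 44: p_11 = 44·710500287150465 + 22166724645223 = 31284179359265683, q_11 = 44·26257687711537 + 819207175350 = 1156157466482978 → 31284179359265683/1156157466482978
APPEND 10: p_12 = 10·31284179359265683 + 710500287150465 = 313552293879807295, q_12 = 10·1156157466482978 + 26257687711537 = 11587832352541317 → 313552293879807295/11587832352541317
APPEND 45: p_13 = 45·313552293879807295 + 31284179359265683 = 14141137403950593958, q_13 = 45·11587832352541317 + 1156157466482978 = 522608613330842243 → 14141137403950593958/522608613330842243
APPEND 24: p_14 = 24·14141137403950593958 + 313552293879807295 = 339700849988694062287, q_14 = 24·522608613330842243 + 11587832352541317 = 12554194552292755149 → 339700849988694062287/12554194552292755149
APPEND 49: p_15 = 49·339700849988694062287 + 14141137403950593958 = 16659482786849959646021, q_15 = 49·12554194552292755149 + 522608613330842243 = 615678141675675844544 → 16659482786849959646021/615678141675675844544
APPEND 11: p_16 = 11·16659482786849959646021 + 339700849988694062287 = 183594011505338250168518, q_16 = 11·615678141675675844544 + 12554194552292755149 = 6785013752984727045133 → 183594011505338250168518/6785013752984727045133
APPEND 37: p_17 = 37·183594011505338250168518 + 16659482786849959646021 = 6809637908484365215881187, q_17 = 37·6785013752984727045133 + 615678141675675844544 = 251661187002110576514465 → 6809637908484365215881187/251661187002110576514465

27/1
460/17
22567/834
790305/29207
11086837/409732
828306421/30611404
1165098503329/43058100337
710500287150465/26257687711537
313552293879807295/11587832352541317
14141137403950593958/522608613330842243
6809637908484365215881187/251661187002110576514465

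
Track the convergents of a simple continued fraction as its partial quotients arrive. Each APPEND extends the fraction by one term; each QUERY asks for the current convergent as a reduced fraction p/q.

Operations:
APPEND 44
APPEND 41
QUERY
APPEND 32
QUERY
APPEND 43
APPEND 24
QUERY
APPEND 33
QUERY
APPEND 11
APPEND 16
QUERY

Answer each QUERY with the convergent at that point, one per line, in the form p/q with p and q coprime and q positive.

1805/41
57804/1313
59754852/1357313
1974397493/44847829
350424433893/7959782741

APPEND 44: p_0 = 44·1 + 0 = 44, q_0 = 44·0 + 1 = 1 → 44/1
APPEND 41: p_1 = 41·44 + 1 = 1805, q_1 = 41·1 + 0 = 41 → 1805/41
APPEND 32: p_2 = 32·1805 + 44 = 57804, q_2 = 32·41 + 1 = 1313 → 57804/1313
APPEND 43: p_3 = 43·57804 + 1805 = 2487377, q_3 = 43·1313 + 41 = 56500 → 2487377/56500
APPEND 24: p_4 = 24·2487377 + 57804 = 59754852, q_4 = 24·56500 + 1313 = 1357313 → 59754852/1357313
APPEND 33: p_5 = 33·59754852 + 2487377 = 1974397493, q_5 = 33·1357313 + 56500 = 44847829 → 1974397493/44847829
APPEND 11: p_6 = 11·1974397493 + 59754852 = 21778127275, q_6 = 11·44847829 + 1357313 = 494683432 → 21778127275/494683432
APPEND 16: p_7 = 16·21778127275 + 1974397493 = 350424433893, q_7 = 16·494683432 + 44847829 = 7959782741 → 350424433893/7959782741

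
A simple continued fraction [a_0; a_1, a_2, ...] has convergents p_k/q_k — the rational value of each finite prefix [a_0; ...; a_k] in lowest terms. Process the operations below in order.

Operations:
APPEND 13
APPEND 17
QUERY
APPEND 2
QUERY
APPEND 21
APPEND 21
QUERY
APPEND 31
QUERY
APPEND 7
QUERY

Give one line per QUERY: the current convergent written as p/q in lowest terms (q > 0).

APPEND 13: p_0 = 13·1 + 0 = 13, q_0 = 13·0 + 1 = 1 → 13/1
APPEND 17: p_1 = 17·13 + 1 = 222, q_1 = 17·1 + 0 = 17 → 222/17
APPEND 2: p_2 = 2·222 + 13 = 457, q_2 = 2·17 + 1 = 35 → 457/35
APPEND 21: p_3 = 21·457 + 222 = 9819, q_3 = 21·35 + 17 = 752 → 9819/752
APPEND 21: p_4 = 21·9819 + 457 = 206656, q_4 = 21·752 + 35 = 15827 → 206656/15827
APPEND 31: p_5 = 31·206656 + 9819 = 6416155, q_5 = 31·15827 + 752 = 491389 → 6416155/491389
APPEND 7: p_6 = 7·6416155 + 206656 = 45119741, q_6 = 7·491389 + 15827 = 3455550 → 45119741/3455550

222/17
457/35
206656/15827
6416155/491389
45119741/3455550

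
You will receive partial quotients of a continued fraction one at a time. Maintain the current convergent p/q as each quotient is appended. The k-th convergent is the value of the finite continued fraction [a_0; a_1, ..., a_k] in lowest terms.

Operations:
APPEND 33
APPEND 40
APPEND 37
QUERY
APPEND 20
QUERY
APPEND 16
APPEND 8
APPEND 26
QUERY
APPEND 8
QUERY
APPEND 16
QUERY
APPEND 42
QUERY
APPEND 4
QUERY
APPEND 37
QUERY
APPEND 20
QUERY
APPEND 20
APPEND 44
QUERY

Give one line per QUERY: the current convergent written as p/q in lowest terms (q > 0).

APPEND 33: p_0 = 33·1 + 0 = 33, q_0 = 33·0 + 1 = 1 → 33/1
APPEND 40: p_1 = 40·33 + 1 = 1321, q_1 = 40·1 + 0 = 40 → 1321/40
APPEND 37: p_2 = 37·1321 + 33 = 48910, q_2 = 37·40 + 1 = 1481 → 48910/1481
APPEND 20: p_3 = 20·48910 + 1321 = 979521, q_3 = 20·1481 + 40 = 29660 → 979521/29660
APPEND 16: p_4 = 16·979521 + 48910 = 15721246, q_4 = 16·29660 + 1481 = 476041 → 15721246/476041
APPEND 8: p_5 = 8·15721246 + 979521 = 126749489, q_5 = 8·476041 + 29660 = 3837988 → 126749489/3837988
APPEND 26: p_6 = 26·126749489 + 15721246 = 3311207960, q_6 = 26·3837988 + 476041 = 100263729 → 3311207960/100263729
APPEND 8: p_7 = 8·3311207960 + 126749489 = 26616413169, q_7 = 8·100263729 + 3837988 = 805947820 → 26616413169/805947820
APPEND 16: p_8 = 16·26616413169 + 3311207960 = 429173818664, q_8 = 16·805947820 + 100263729 = 12995428849 → 429173818664/12995428849
APPEND 42: p_9 = 42·429173818664 + 26616413169 = 18051916797057, q_9 = 42·12995428849 + 805947820 = 546613959478 → 18051916797057/546613959478
APPEND 4: p_10 = 4·18051916797057 + 429173818664 = 72636841006892, q_10 = 4·546613959478 + 12995428849 = 2199451266761 → 72636841006892/2199451266761
APPEND 37: p_11 = 37·72636841006892 + 18051916797057 = 2705615034052061, q_11 = 37·2199451266761 + 546613959478 = 81926310829635 → 2705615034052061/81926310829635
APPEND 20: p_12 = 20·2705615034052061 + 72636841006892 = 54184937522048112, q_12 = 20·81926310829635 + 2199451266761 = 1640725667859461 → 54184937522048112/1640725667859461
APPEND 20: p_13 = 20·54184937522048112 + 2705615034052061 = 1086404365475014301, q_13 = 20·1640725667859461 + 81926310829635 = 32896439668018855 → 1086404365475014301/32896439668018855
APPEND 44: p_14 = 44·1086404365475014301 + 54184937522048112 = 47855977018422677356, q_14 = 44·32896439668018855 + 1640725667859461 = 1449084071060689081 → 47855977018422677356/1449084071060689081

48910/1481
979521/29660
3311207960/100263729
26616413169/805947820
429173818664/12995428849
18051916797057/546613959478
72636841006892/2199451266761
2705615034052061/81926310829635
54184937522048112/1640725667859461
47855977018422677356/1449084071060689081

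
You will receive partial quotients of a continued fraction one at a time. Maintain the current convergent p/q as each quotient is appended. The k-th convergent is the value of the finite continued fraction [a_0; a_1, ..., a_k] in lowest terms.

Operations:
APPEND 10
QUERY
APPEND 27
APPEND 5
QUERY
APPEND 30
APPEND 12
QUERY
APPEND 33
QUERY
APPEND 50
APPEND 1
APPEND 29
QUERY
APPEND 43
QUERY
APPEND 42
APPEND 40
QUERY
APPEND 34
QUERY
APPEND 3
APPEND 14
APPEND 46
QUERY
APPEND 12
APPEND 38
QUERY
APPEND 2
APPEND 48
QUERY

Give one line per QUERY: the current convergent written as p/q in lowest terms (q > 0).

APPEND 10: p_0 = 10·1 + 0 = 10, q_0 = 10·0 + 1 = 1 → 10/1
APPEND 27: p_1 = 27·10 + 1 = 271, q_1 = 27·1 + 0 = 27 → 271/27
APPEND 5: p_2 = 5·271 + 10 = 1365, q_2 = 5·27 + 1 = 136 → 1365/136
APPEND 30: p_3 = 30·1365 + 271 = 41221, q_3 = 30·136 + 27 = 4107 → 41221/4107
APPEND 12: p_4 = 12·41221 + 1365 = 496017, q_4 = 12·4107 + 136 = 49420 → 496017/49420
APPEND 33: p_5 = 33·496017 + 41221 = 16409782, q_5 = 33·49420 + 4107 = 1634967 → 16409782/1634967
APPEND 50: p_6 = 50·16409782 + 496017 = 820985117, q_6 = 50·1634967 + 49420 = 81797770 → 820985117/81797770
APPEND 1: p_7 = 1·820985117 + 16409782 = 837394899, q_7 = 1·81797770 + 1634967 = 83432737 → 837394899/83432737
APPEND 29: p_8 = 29·837394899 + 820985117 = 25105437188, q_8 = 29·83432737 + 81797770 = 2501347143 → 25105437188/2501347143
APPEND 43: p_9 = 43·25105437188 + 837394899 = 1080371193983, q_9 = 43·2501347143 + 83432737 = 107641359886 → 1080371193983/107641359886
APPEND 42: p_10 = 42·1080371193983 + 25105437188 = 45400695584474, q_10 = 42·107641359886 + 2501347143 = 4523438462355 → 45400695584474/4523438462355
APPEND 40: p_11 = 40·45400695584474 + 1080371193983 = 1817108194572943, q_11 = 40·4523438462355 + 107641359886 = 181045179854086 → 1817108194572943/181045179854086
APPEND 34: p_12 = 34·1817108194572943 + 45400695584474 = 61827079311064536, q_12 = 34·181045179854086 + 4523438462355 = 6160059553501279 → 61827079311064536/6160059553501279
APPEND 3: p_13 = 3·61827079311064536 + 1817108194572943 = 187298346127766551, q_13 = 3·6160059553501279 + 181045179854086 = 18661223840357923 → 187298346127766551/18661223840357923
APPEND 14: p_14 = 14·187298346127766551 + 61827079311064536 = 2684003925099796250, q_14 = 14·18661223840357923 + 6160059553501279 = 267417193318512201 → 2684003925099796250/267417193318512201
APPEND 46: p_15 = 46·2684003925099796250 + 187298346127766551 = 123651478900718394051, q_15 = 46·267417193318512201 + 18661223840357923 = 12319852116491919169 → 123651478900718394051/12319852116491919169
APPEND 12: p_16 = 12·123651478900718394051 + 2684003925099796250 = 1486501750733720524862, q_16 = 12·12319852116491919169 + 267417193318512201 = 148105642591221542229 → 1486501750733720524862/148105642591221542229
APPEND 38: p_17 = 38·1486501750733720524862 + 123651478900718394051 = 56610718006782098338807, q_17 = 38·148105642591221542229 + 12319852116491919169 = 5640334270582910523871 → 56610718006782098338807/5640334270582910523871
APPEND 2: p_18 = 2·56610718006782098338807 + 1486501750733720524862 = 114707937764297917202476, q_18 = 2·5640334270582910523871 + 148105642591221542229 = 11428774183757042589971 → 114707937764297917202476/11428774183757042589971
APPEND 48: p_19 = 48·114707937764297917202476 + 56610718006782098338807 = 5562591730693082124057655, q_19 = 48·11428774183757042589971 + 5640334270582910523871 = 554221495090920954842479 → 5562591730693082124057655/554221495090920954842479

10/1
1365/136
496017/49420
16409782/1634967
25105437188/2501347143
1080371193983/107641359886
1817108194572943/181045179854086
61827079311064536/6160059553501279
123651478900718394051/12319852116491919169
56610718006782098338807/5640334270582910523871
5562591730693082124057655/554221495090920954842479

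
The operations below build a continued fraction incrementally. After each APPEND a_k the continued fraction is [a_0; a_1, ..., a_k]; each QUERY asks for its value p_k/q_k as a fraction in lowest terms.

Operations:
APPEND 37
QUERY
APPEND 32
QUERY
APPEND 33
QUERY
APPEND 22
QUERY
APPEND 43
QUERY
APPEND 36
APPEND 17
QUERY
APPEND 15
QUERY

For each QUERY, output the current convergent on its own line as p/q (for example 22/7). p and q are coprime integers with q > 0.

APPEND 37: p_0 = 37·1 + 0 = 37, q_0 = 37·0 + 1 = 1 → 37/1
APPEND 32: p_1 = 32·37 + 1 = 1185, q_1 = 32·1 + 0 = 32 → 1185/32
APPEND 33: p_2 = 33·1185 + 37 = 39142, q_2 = 33·32 + 1 = 1057 → 39142/1057
APPEND 22: p_3 = 22·39142 + 1185 = 862309, q_3 = 22·1057 + 32 = 23286 → 862309/23286
APPEND 43: p_4 = 43·862309 + 39142 = 37118429, q_4 = 43·23286 + 1057 = 1002355 → 37118429/1002355
APPEND 36: p_5 = 36·37118429 + 862309 = 1337125753, q_5 = 36·1002355 + 23286 = 36108066 → 1337125753/36108066
APPEND 17: p_6 = 17·1337125753 + 37118429 = 22768256230, q_6 = 17·36108066 + 1002355 = 614839477 → 22768256230/614839477
APPEND 15: p_7 = 15·22768256230 + 1337125753 = 342860969203, q_7 = 15·614839477 + 36108066 = 9258700221 → 342860969203/9258700221

37/1
1185/32
39142/1057
862309/23286
37118429/1002355
22768256230/614839477
342860969203/9258700221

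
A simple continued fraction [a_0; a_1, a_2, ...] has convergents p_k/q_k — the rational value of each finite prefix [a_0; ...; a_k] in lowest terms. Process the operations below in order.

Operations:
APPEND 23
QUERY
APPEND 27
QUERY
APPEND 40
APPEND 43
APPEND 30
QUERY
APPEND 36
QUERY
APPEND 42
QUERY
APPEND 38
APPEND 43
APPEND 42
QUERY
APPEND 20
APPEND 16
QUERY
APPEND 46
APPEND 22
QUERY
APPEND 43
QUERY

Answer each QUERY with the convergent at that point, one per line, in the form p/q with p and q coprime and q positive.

23/1
622/27
32168433/1396381
1159135039/50316226
48715840071/2114677873
3349262496613741/145386208718466
1076388465274175053/46724327589348754
1091856944226558475493/47395789892408654448
46999429536094800096219/2040171195626518473341

APPEND 23: p_0 = 23·1 + 0 = 23, q_0 = 23·0 + 1 = 1 → 23/1
APPEND 27: p_1 = 27·23 + 1 = 622, q_1 = 27·1 + 0 = 27 → 622/27
APPEND 40: p_2 = 40·622 + 23 = 24903, q_2 = 40·27 + 1 = 1081 → 24903/1081
APPEND 43: p_3 = 43·24903 + 622 = 1071451, q_3 = 43·1081 + 27 = 46510 → 1071451/46510
APPEND 30: p_4 = 30·1071451 + 24903 = 32168433, q_4 = 30·46510 + 1081 = 1396381 → 32168433/1396381
APPEND 36: p_5 = 36·32168433 + 1071451 = 1159135039, q_5 = 36·1396381 + 46510 = 50316226 → 1159135039/50316226
APPEND 42: p_6 = 42·1159135039 + 32168433 = 48715840071, q_6 = 42·50316226 + 1396381 = 2114677873 → 48715840071/2114677873
APPEND 38: p_7 = 38·48715840071 + 1159135039 = 1852361057737, q_7 = 38·2114677873 + 50316226 = 80408075400 → 1852361057737/80408075400
APPEND 43: p_8 = 43·1852361057737 + 48715840071 = 79700241322762, q_8 = 43·80408075400 + 2114677873 = 3459661920073 → 79700241322762/3459661920073
APPEND 42: p_9 = 42·79700241322762 + 1852361057737 = 3349262496613741, q_9 = 42·3459661920073 + 80408075400 = 145386208718466 → 3349262496613741/145386208718466
APPEND 20: p_10 = 20·3349262496613741 + 79700241322762 = 67064950173597582, q_10 = 20·145386208718466 + 3459661920073 = 2911183836289393 → 67064950173597582/2911183836289393
APPEND 16: p_11 = 16·67064950173597582 + 3349262496613741 = 1076388465274175053, q_11 = 16·2911183836289393 + 145386208718466 = 46724327589348754 → 1076388465274175053/46724327589348754
APPEND 46: p_12 = 46·1076388465274175053 + 67064950173597582 = 49580934352785650020, q_12 = 46·46724327589348754 + 2911183836289393 = 2152230252946332077 → 49580934352785650020/2152230252946332077
APPEND 22: p_13 = 22·49580934352785650020 + 1076388465274175053 = 1091856944226558475493, q_13 = 22·2152230252946332077 + 46724327589348754 = 47395789892408654448 → 1091856944226558475493/47395789892408654448
APPEND 43: p_14 = 43·1091856944226558475493 + 49580934352785650020 = 46999429536094800096219, q_14 = 43·47395789892408654448 + 2152230252946332077 = 2040171195626518473341 → 46999429536094800096219/2040171195626518473341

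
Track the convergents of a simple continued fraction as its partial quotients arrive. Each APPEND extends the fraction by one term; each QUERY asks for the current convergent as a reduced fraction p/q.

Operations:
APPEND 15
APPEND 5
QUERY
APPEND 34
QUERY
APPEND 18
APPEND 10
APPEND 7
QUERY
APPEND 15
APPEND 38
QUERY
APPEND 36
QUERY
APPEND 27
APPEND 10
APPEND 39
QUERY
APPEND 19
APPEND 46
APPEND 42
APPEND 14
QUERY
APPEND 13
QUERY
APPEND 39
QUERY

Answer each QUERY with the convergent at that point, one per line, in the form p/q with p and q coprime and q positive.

76/5
2599/171
3345111/220090
1927963183/126849428
69457322432/4569911759
736723622094025/48472383124712
380395679957592676441/25027954289670528044
4972268852309163072524/327148083189114413177
194298880920014952504877/12783803198665132641947

APPEND 15: p_0 = 15·1 + 0 = 15, q_0 = 15·0 + 1 = 1 → 15/1
APPEND 5: p_1 = 5·15 + 1 = 76, q_1 = 5·1 + 0 = 5 → 76/5
APPEND 34: p_2 = 34·76 + 15 = 2599, q_2 = 34·5 + 1 = 171 → 2599/171
APPEND 18: p_3 = 18·2599 + 76 = 46858, q_3 = 18·171 + 5 = 3083 → 46858/3083
APPEND 10: p_4 = 10·46858 + 2599 = 471179, q_4 = 10·3083 + 171 = 31001 → 471179/31001
APPEND 7: p_5 = 7·471179 + 46858 = 3345111, q_5 = 7·31001 + 3083 = 220090 → 3345111/220090
APPEND 15: p_6 = 15·3345111 + 471179 = 50647844, q_6 = 15·220090 + 31001 = 3332351 → 50647844/3332351
APPEND 38: p_7 = 38·50647844 + 3345111 = 1927963183, q_7 = 38·3332351 + 220090 = 126849428 → 1927963183/126849428
APPEND 36: p_8 = 36·1927963183 + 50647844 = 69457322432, q_8 = 36·126849428 + 3332351 = 4569911759 → 69457322432/4569911759
APPEND 27: p_9 = 27·69457322432 + 1927963183 = 1877275668847, q_9 = 27·4569911759 + 126849428 = 123514466921 → 1877275668847/123514466921
APPEND 10: p_10 = 10·1877275668847 + 69457322432 = 18842214010902, q_10 = 10·123514466921 + 4569911759 = 1239714580969 → 18842214010902/1239714580969
APPEND 39: p_11 = 39·18842214010902 + 1877275668847 = 736723622094025, q_11 = 39·1239714580969 + 123514466921 = 48472383124712 → 736723622094025/48472383124712
APPEND 19: p_12 = 19·736723622094025 + 18842214010902 = 14016591033797377, q_12 = 19·48472383124712 + 1239714580969 = 922214993950497 → 14016591033797377/922214993950497
APPEND 46: p_13 = 46·14016591033797377 + 736723622094025 = 645499911176773367, q_13 = 46·922214993950497 + 48472383124712 = 42470362104847574 → 645499911176773367/42470362104847574
APPEND 42: p_14 = 42·645499911176773367 + 14016591033797377 = 27125012860458278791, q_14 = 42·42470362104847574 + 922214993950497 = 1784677423397548605 → 27125012860458278791/1784677423397548605
APPEND 14: p_15 = 14·27125012860458278791 + 645499911176773367 = 380395679957592676441, q_15 = 14·1784677423397548605 + 42470362104847574 = 25027954289670528044 → 380395679957592676441/25027954289670528044
APPEND 13: p_16 = 13·380395679957592676441 + 27125012860458278791 = 4972268852309163072524, q_16 = 13·25027954289670528044 + 1784677423397548605 = 327148083189114413177 → 4972268852309163072524/327148083189114413177
APPEND 39: p_17 = 39·4972268852309163072524 + 380395679957592676441 = 194298880920014952504877, q_17 = 39·327148083189114413177 + 25027954289670528044 = 12783803198665132641947 → 194298880920014952504877/12783803198665132641947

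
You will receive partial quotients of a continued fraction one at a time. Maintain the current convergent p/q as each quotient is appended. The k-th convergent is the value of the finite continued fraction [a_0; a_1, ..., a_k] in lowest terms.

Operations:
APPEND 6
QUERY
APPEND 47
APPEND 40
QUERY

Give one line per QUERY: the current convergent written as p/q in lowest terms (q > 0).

6/1
11326/1881

APPEND 6: p_0 = 6·1 + 0 = 6, q_0 = 6·0 + 1 = 1 → 6/1
APPEND 47: p_1 = 47·6 + 1 = 283, q_1 = 47·1 + 0 = 47 → 283/47
APPEND 40: p_2 = 40·283 + 6 = 11326, q_2 = 40·47 + 1 = 1881 → 11326/1881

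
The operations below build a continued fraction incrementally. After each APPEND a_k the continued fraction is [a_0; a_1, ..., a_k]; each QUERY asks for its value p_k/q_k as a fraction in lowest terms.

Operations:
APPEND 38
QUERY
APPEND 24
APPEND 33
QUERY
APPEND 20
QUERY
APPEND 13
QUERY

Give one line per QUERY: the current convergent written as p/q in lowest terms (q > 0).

38/1
30167/793
604253/15884
7885456/207285

APPEND 38: p_0 = 38·1 + 0 = 38, q_0 = 38·0 + 1 = 1 → 38/1
APPEND 24: p_1 = 24·38 + 1 = 913, q_1 = 24·1 + 0 = 24 → 913/24
APPEND 33: p_2 = 33·913 + 38 = 30167, q_2 = 33·24 + 1 = 793 → 30167/793
APPEND 20: p_3 = 20·30167 + 913 = 604253, q_3 = 20·793 + 24 = 15884 → 604253/15884
APPEND 13: p_4 = 13·604253 + 30167 = 7885456, q_4 = 13·15884 + 793 = 207285 → 7885456/207285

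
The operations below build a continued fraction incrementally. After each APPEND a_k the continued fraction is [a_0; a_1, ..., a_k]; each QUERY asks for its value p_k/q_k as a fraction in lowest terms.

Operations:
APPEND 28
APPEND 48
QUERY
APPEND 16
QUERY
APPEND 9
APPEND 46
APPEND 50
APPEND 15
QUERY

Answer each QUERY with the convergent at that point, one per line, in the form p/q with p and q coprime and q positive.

1345/48
21548/769
6765150945/241433128

APPEND 28: p_0 = 28·1 + 0 = 28, q_0 = 28·0 + 1 = 1 → 28/1
APPEND 48: p_1 = 48·28 + 1 = 1345, q_1 = 48·1 + 0 = 48 → 1345/48
APPEND 16: p_2 = 16·1345 + 28 = 21548, q_2 = 16·48 + 1 = 769 → 21548/769
APPEND 9: p_3 = 9·21548 + 1345 = 195277, q_3 = 9·769 + 48 = 6969 → 195277/6969
APPEND 46: p_4 = 46·195277 + 21548 = 9004290, q_4 = 46·6969 + 769 = 321343 → 9004290/321343
APPEND 50: p_5 = 50·9004290 + 195277 = 450409777, q_5 = 50·321343 + 6969 = 16074119 → 450409777/16074119
APPEND 15: p_6 = 15·450409777 + 9004290 = 6765150945, q_6 = 15·16074119 + 321343 = 241433128 → 6765150945/241433128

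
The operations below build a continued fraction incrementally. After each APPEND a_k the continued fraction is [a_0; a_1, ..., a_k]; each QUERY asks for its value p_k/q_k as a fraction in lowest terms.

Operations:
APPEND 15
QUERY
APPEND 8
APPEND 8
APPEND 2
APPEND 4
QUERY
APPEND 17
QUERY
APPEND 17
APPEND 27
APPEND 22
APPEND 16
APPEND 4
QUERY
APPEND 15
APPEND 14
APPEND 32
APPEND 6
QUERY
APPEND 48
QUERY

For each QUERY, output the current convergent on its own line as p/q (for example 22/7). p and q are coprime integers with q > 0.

15/1
9331/617
160714/10627
106552856103/7045666226
4419771301203919/292251512746262
212881842696963778/14076529377764965

APPEND 15: p_0 = 15·1 + 0 = 15, q_0 = 15·0 + 1 = 1 → 15/1
APPEND 8: p_1 = 8·15 + 1 = 121, q_1 = 8·1 + 0 = 8 → 121/8
APPEND 8: p_2 = 8·121 + 15 = 983, q_2 = 8·8 + 1 = 65 → 983/65
APPEND 2: p_3 = 2·983 + 121 = 2087, q_3 = 2·65 + 8 = 138 → 2087/138
APPEND 4: p_4 = 4·2087 + 983 = 9331, q_4 = 4·138 + 65 = 617 → 9331/617
APPEND 17: p_5 = 17·9331 + 2087 = 160714, q_5 = 17·617 + 138 = 10627 → 160714/10627
APPEND 17: p_6 = 17·160714 + 9331 = 2741469, q_6 = 17·10627 + 617 = 181276 → 2741469/181276
APPEND 27: p_7 = 27·2741469 + 160714 = 74180377, q_7 = 27·181276 + 10627 = 4905079 → 74180377/4905079
APPEND 22: p_8 = 22·74180377 + 2741469 = 1634709763, q_8 = 22·4905079 + 181276 = 108093014 → 1634709763/108093014
APPEND 16: p_9 = 16·1634709763 + 74180377 = 26229536585, q_9 = 16·108093014 + 4905079 = 1734393303 → 26229536585/1734393303
APPEND 4: p_10 = 4·26229536585 + 1634709763 = 106552856103, q_10 = 4·1734393303 + 108093014 = 7045666226 → 106552856103/7045666226
APPEND 15: p_11 = 15·106552856103 + 26229536585 = 1624522378130, q_11 = 15·7045666226 + 1734393303 = 107419386693 → 1624522378130/107419386693
APPEND 14: p_12 = 14·1624522378130 + 106552856103 = 22849866149923, q_12 = 14·107419386693 + 7045666226 = 1510917079928 → 22849866149923/1510917079928
APPEND 32: p_13 = 32·22849866149923 + 1624522378130 = 732820239175666, q_13 = 32·1510917079928 + 107419386693 = 48456765944389 → 732820239175666/48456765944389
APPEND 6: p_14 = 6·732820239175666 + 22849866149923 = 4419771301203919, q_14 = 6·48456765944389 + 1510917079928 = 292251512746262 → 4419771301203919/292251512746262
APPEND 48: p_15 = 48·4419771301203919 + 732820239175666 = 212881842696963778, q_15 = 48·292251512746262 + 48456765944389 = 14076529377764965 → 212881842696963778/14076529377764965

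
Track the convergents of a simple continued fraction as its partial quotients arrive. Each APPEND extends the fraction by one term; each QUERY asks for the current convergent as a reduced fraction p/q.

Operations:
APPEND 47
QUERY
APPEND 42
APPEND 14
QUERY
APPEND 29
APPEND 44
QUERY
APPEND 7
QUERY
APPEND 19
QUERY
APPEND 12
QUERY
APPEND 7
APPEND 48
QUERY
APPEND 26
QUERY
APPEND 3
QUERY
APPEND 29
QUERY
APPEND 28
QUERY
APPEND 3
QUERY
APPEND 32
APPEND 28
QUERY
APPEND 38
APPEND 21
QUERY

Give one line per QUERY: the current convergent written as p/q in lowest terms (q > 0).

47/1
27697/589
35455969/754001
248996971/5295130
4766398418/101361471
57445777987/1221632782
19588014305683/416555598142
509695258792085/10839098342637
1548673790681938/32933850626053
45421235188568287/965920766498174
1273343259070593974/27078715312574925
3865451012400350209/82202066704222949
3502963169377090768745/74493457862440083153
2801491895621069042041157/59576081273936428334400

APPEND 47: p_0 = 47·1 + 0 = 47, q_0 = 47·0 + 1 = 1 → 47/1
APPEND 42: p_1 = 42·47 + 1 = 1975, q_1 = 42·1 + 0 = 42 → 1975/42
APPEND 14: p_2 = 14·1975 + 47 = 27697, q_2 = 14·42 + 1 = 589 → 27697/589
APPEND 29: p_3 = 29·27697 + 1975 = 805188, q_3 = 29·589 + 42 = 17123 → 805188/17123
APPEND 44: p_4 = 44·805188 + 27697 = 35455969, q_4 = 44·17123 + 589 = 754001 → 35455969/754001
APPEND 7: p_5 = 7·35455969 + 805188 = 248996971, q_5 = 7·754001 + 17123 = 5295130 → 248996971/5295130
APPEND 19: p_6 = 19·248996971 + 35455969 = 4766398418, q_6 = 19·5295130 + 754001 = 101361471 → 4766398418/101361471
APPEND 12: p_7 = 12·4766398418 + 248996971 = 57445777987, q_7 = 12·101361471 + 5295130 = 1221632782 → 57445777987/1221632782
APPEND 7: p_8 = 7·57445777987 + 4766398418 = 406886844327, q_8 = 7·1221632782 + 101361471 = 8652790945 → 406886844327/8652790945
APPEND 48: p_9 = 48·406886844327 + 57445777987 = 19588014305683, q_9 = 48·8652790945 + 1221632782 = 416555598142 → 19588014305683/416555598142
APPEND 26: p_10 = 26·19588014305683 + 406886844327 = 509695258792085, q_10 = 26·416555598142 + 8652790945 = 10839098342637 → 509695258792085/10839098342637
APPEND 3: p_11 = 3·509695258792085 + 19588014305683 = 1548673790681938, q_11 = 3·10839098342637 + 416555598142 = 32933850626053 → 1548673790681938/32933850626053
APPEND 29: p_12 = 29·1548673790681938 + 509695258792085 = 45421235188568287, q_12 = 29·32933850626053 + 10839098342637 = 965920766498174 → 45421235188568287/965920766498174
APPEND 28: p_13 = 28·45421235188568287 + 1548673790681938 = 1273343259070593974, q_13 = 28·965920766498174 + 32933850626053 = 27078715312574925 → 1273343259070593974/27078715312574925
APPEND 3: p_14 = 3·1273343259070593974 + 45421235188568287 = 3865451012400350209, q_14 = 3·27078715312574925 + 965920766498174 = 82202066704222949 → 3865451012400350209/82202066704222949
APPEND 32: p_15 = 32·3865451012400350209 + 1273343259070593974 = 124967775655881800662, q_15 = 32·82202066704222949 + 27078715312574925 = 2657544849847709293 → 124967775655881800662/2657544849847709293
APPEND 28: p_16 = 28·124967775655881800662 + 3865451012400350209 = 3502963169377090768745, q_16 = 28·2657544849847709293 + 82202066704222949 = 74493457862440083153 → 3502963169377090768745/74493457862440083153
APPEND 38: p_17 = 38·3502963169377090768745 + 124967775655881800662 = 133237568211985331012972, q_17 = 38·74493457862440083153 + 2657544849847709293 = 2833408943622570869107 → 133237568211985331012972/2833408943622570869107
APPEND 21: p_18 = 21·133237568211985331012972 + 3502963169377090768745 = 2801491895621069042041157, q_18 = 21·2833408943622570869107 + 74493457862440083153 = 59576081273936428334400 → 2801491895621069042041157/59576081273936428334400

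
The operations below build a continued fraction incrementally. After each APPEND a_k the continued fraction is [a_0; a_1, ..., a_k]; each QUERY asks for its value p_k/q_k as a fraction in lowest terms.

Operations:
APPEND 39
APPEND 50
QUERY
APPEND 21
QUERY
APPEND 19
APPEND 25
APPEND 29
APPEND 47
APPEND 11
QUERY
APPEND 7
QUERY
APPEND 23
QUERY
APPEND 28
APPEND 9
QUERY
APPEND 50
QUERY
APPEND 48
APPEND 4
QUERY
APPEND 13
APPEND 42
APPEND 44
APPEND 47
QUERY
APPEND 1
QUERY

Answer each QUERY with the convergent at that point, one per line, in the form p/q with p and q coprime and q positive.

1951/50
41010/1051
294593450693/7549810200
2088883714218/53533693757
48338918877707/1238824766611
12248546429487833/313904469196396
613782900086681664/15729964086978665
118509093902447512484/3037138686663667929
136756848470587116160218561/3504790235744458596089486
139665163068362796002392310/3579324218640017458100019

APPEND 39: p_0 = 39·1 + 0 = 39, q_0 = 39·0 + 1 = 1 → 39/1
APPEND 50: p_1 = 50·39 + 1 = 1951, q_1 = 50·1 + 0 = 50 → 1951/50
APPEND 21: p_2 = 21·1951 + 39 = 41010, q_2 = 21·50 + 1 = 1051 → 41010/1051
APPEND 19: p_3 = 19·41010 + 1951 = 781141, q_3 = 19·1051 + 50 = 20019 → 781141/20019
APPEND 25: p_4 = 25·781141 + 41010 = 19569535, q_4 = 25·20019 + 1051 = 501526 → 19569535/501526
APPEND 29: p_5 = 29·19569535 + 781141 = 568297656, q_5 = 29·501526 + 20019 = 14564273 → 568297656/14564273
APPEND 47: p_6 = 47·568297656 + 19569535 = 26729559367, q_6 = 47·14564273 + 501526 = 685022357 → 26729559367/685022357
APPEND 11: p_7 = 11·26729559367 + 568297656 = 294593450693, q_7 = 11·685022357 + 14564273 = 7549810200 → 294593450693/7549810200
APPEND 7: p_8 = 7·294593450693 + 26729559367 = 2088883714218, q_8 = 7·7549810200 + 685022357 = 53533693757 → 2088883714218/53533693757
APPEND 23: p_9 = 23·2088883714218 + 294593450693 = 48338918877707, q_9 = 23·53533693757 + 7549810200 = 1238824766611 → 48338918877707/1238824766611
APPEND 28: p_10 = 28·48338918877707 + 2088883714218 = 1355578612290014, q_10 = 28·1238824766611 + 53533693757 = 34740627158865 → 1355578612290014/34740627158865
APPEND 9: p_11 = 9·1355578612290014 + 48338918877707 = 12248546429487833, q_11 = 9·34740627158865 + 1238824766611 = 313904469196396 → 12248546429487833/313904469196396
APPEND 50: p_12 = 50·12248546429487833 + 1355578612290014 = 613782900086681664, q_12 = 50·313904469196396 + 34740627158865 = 15729964086978665 → 613782900086681664/15729964086978665
APPEND 48: p_13 = 48·613782900086681664 + 12248546429487833 = 29473827750590207705, q_13 = 48·15729964086978665 + 313904469196396 = 755352180644172316 → 29473827750590207705/755352180644172316
APPEND 4: p_14 = 4·29473827750590207705 + 613782900086681664 = 118509093902447512484, q_14 = 4·755352180644172316 + 15729964086978665 = 3037138686663667929 → 118509093902447512484/3037138686663667929
APPEND 13: p_15 = 13·118509093902447512484 + 29473827750590207705 = 1570092048482407869997, q_15 = 13·3037138686663667929 + 755352180644172316 = 40238155107271855393 → 1570092048482407869997/40238155107271855393
APPEND 42: p_16 = 42·1570092048482407869997 + 118509093902447512484 = 66062375130163578052358, q_16 = 42·40238155107271855393 + 3037138686663667929 = 1693039653192081594435 → 66062375130163578052358/1693039653192081594435
APPEND 44: p_17 = 44·66062375130163578052358 + 1570092048482407869997 = 2908314597775679842173749, q_17 = 44·1693039653192081594435 + 40238155107271855393 = 74533982895558862010533 → 2908314597775679842173749/74533982895558862010533
APPEND 47: p_18 = 47·2908314597775679842173749 + 66062375130163578052358 = 136756848470587116160218561, q_18 = 47·74533982895558862010533 + 1693039653192081594435 = 3504790235744458596089486 → 136756848470587116160218561/3504790235744458596089486
APPEND 1: p_19 = 1·136756848470587116160218561 + 2908314597775679842173749 = 139665163068362796002392310, q_19 = 1·3504790235744458596089486 + 74533982895558862010533 = 3579324218640017458100019 → 139665163068362796002392310/3579324218640017458100019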